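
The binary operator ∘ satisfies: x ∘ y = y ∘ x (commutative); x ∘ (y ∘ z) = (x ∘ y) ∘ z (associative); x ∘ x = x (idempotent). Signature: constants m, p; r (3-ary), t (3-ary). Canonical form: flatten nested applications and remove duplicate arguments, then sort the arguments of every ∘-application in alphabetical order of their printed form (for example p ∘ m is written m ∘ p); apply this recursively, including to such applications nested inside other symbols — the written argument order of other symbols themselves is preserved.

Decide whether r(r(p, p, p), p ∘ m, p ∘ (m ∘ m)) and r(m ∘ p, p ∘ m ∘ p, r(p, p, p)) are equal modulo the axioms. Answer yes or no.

Left:  r(r(p, p, p), p ∘ m, p ∘ (m ∘ m))
  Descend into:  p ∘ (m ∘ m)
  Merge nested applications:  p ∘ m ∘ m
  Drop duplicates:  drop duplicate m
  Sort:  m ∘ p
  Rebuild:  r(r(p, p, p), m ∘ p, m ∘ p)
Right:  r(m ∘ p, p ∘ m ∘ p, r(p, p, p))
  Focus inside:  p ∘ m ∘ p
  Idempotence:  drop duplicate p
  Sort:  m ∘ p
  Rebuild:  r(m ∘ p, m ∘ p, r(p, p, p))

Answer: no — r(r(p, p, p), m ∘ p, m ∘ p) vs r(m ∘ p, m ∘ p, r(p, p, p))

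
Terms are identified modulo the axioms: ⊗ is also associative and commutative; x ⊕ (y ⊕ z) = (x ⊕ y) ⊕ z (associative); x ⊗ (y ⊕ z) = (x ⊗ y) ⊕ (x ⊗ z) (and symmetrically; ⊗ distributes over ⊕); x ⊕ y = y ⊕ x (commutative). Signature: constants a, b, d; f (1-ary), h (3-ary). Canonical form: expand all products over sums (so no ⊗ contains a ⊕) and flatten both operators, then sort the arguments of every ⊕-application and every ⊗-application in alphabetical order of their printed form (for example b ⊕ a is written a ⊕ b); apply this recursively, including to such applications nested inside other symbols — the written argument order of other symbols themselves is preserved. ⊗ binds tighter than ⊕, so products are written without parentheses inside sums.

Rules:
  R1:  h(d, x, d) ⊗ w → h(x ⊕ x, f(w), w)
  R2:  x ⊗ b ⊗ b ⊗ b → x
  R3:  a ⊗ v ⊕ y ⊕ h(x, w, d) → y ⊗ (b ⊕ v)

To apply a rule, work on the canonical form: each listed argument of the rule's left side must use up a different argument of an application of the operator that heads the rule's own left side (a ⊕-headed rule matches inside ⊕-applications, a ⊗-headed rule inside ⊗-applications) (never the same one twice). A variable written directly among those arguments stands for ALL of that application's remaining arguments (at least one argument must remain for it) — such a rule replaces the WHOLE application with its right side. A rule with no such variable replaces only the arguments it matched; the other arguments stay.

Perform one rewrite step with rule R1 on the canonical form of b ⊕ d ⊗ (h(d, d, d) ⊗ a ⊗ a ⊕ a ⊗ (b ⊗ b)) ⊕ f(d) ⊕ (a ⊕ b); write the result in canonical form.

Answer: a ⊕ a ⊗ b ⊗ b ⊗ d ⊕ b ⊕ b ⊕ f(d) ⊕ h(d ⊕ d, f(a ⊗ a ⊗ d), a ⊗ a ⊗ d)

Derivation:
Canonical form:  a ⊕ a ⊗ a ⊗ d ⊗ h(d, d, d) ⊕ a ⊗ b ⊗ b ⊗ d ⊕ b ⊕ b ⊕ f(d)
Apply R1:  consuming h(d, d, d);  w := a ⊗ a ⊗ d, x := d
Every leftover argument binds to the variable; the entire application is replaced.
New term:  a ⊕ a ⊗ b ⊗ b ⊗ d ⊕ b ⊕ b ⊕ f(d) ⊕ h(d ⊕ d, f(a ⊗ a ⊗ d), a ⊗ a ⊗ d)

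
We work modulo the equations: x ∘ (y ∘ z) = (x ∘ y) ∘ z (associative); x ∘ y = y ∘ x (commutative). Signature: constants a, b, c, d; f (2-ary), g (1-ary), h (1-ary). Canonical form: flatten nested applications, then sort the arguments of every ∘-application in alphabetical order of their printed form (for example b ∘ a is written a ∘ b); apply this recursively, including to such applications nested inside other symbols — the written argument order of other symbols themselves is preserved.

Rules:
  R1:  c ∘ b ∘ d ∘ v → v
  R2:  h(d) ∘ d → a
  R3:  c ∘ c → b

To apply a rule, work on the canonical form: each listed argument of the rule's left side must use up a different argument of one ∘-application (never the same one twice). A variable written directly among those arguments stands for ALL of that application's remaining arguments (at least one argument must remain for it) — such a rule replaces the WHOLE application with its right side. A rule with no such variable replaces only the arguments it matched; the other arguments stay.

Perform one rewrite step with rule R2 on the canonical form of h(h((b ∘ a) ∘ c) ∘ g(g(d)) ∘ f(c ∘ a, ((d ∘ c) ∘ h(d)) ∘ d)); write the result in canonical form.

Canonical form:  h(f(a ∘ c, c ∘ d ∘ d ∘ h(d)) ∘ g(g(d)) ∘ h(a ∘ b ∘ c))
Match R2:  consume d, h(d)
Result:  h(f(a ∘ c, a ∘ c ∘ d) ∘ g(g(d)) ∘ h(a ∘ b ∘ c))

Answer: h(f(a ∘ c, a ∘ c ∘ d) ∘ g(g(d)) ∘ h(a ∘ b ∘ c))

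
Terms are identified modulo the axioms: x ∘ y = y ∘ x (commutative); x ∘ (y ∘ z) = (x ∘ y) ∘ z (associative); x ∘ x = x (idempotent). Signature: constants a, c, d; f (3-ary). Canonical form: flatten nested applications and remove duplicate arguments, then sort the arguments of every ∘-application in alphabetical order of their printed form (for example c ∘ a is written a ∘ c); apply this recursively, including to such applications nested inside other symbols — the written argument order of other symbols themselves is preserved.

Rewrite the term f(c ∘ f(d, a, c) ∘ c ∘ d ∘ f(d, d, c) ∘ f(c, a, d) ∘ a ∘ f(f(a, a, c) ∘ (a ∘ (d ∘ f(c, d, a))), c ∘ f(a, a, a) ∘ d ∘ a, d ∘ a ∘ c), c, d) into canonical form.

Answer: f(a ∘ c ∘ d ∘ f(a ∘ d ∘ f(a, a, c) ∘ f(c, d, a), a ∘ c ∘ d ∘ f(a, a, a), a ∘ c ∘ d) ∘ f(c, a, d) ∘ f(d, a, c) ∘ f(d, d, c), c, d)

Derivation:
Focus inside:  c ∘ f(d, a, c) ∘ c ∘ d ∘ f(d, d, c) ∘ f(c, a, d) ∘ a ∘ f(f(a, a, c) ∘ (a ∘ (d ∘ f(c, d, a))), c ∘ f(a, a, a) ∘ d ∘ a, d ∘ a ∘ c)
Canonicalize subterm:  f(f(a, a, c) ∘ (a ∘ (d ∘ f(c, d, a))), c ∘ f(a, a, a) ∘ d ∘ a, d ∘ a ∘ c)  →  f(a ∘ d ∘ f(a, a, c) ∘ f(c, d, a), a ∘ c ∘ d ∘ f(a, a, a), a ∘ c ∘ d)
Drop duplicates:  drop duplicate c
Order the arguments:  a ∘ c ∘ d ∘ f(a ∘ d ∘ f(a, a, c) ∘ f(c, d, a), a ∘ c ∘ d ∘ f(a, a, a), a ∘ c ∘ d) ∘ f(c, a, d) ∘ f(d, a, c) ∘ f(d, d, c)
Put back:  f(a ∘ c ∘ d ∘ f(a ∘ d ∘ f(a, a, c) ∘ f(c, d, a), a ∘ c ∘ d ∘ f(a, a, a), a ∘ c ∘ d) ∘ f(c, a, d) ∘ f(d, a, c) ∘ f(d, d, c), c, d)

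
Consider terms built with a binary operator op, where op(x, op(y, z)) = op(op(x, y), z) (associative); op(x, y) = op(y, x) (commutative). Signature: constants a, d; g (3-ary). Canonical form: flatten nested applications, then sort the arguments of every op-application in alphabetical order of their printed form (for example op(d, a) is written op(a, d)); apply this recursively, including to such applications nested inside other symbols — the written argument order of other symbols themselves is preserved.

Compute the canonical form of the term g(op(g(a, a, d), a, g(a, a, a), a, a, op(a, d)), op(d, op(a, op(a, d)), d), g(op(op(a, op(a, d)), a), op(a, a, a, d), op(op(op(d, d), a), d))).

Answer: g(op(a, a, a, a, d, g(a, a, a), g(a, a, d)), op(a, a, d, d, d), g(op(a, a, a, d), op(a, a, a, d), op(a, d, d, d)))

Derivation:
Work inside:  op(g(a, a, d), a, g(a, a, a), a, a, op(a, d))
Un-nest:  op(g(a, a, d), a, g(a, a, a), a, a, a, d)
Order the arguments:  op(a, a, a, a, d, g(a, a, a), g(a, a, d))
Reassemble:  g(op(a, a, a, a, d, g(a, a, a), g(a, a, d)), op(a, a, d, d, d), g(op(a, a, a, d), op(a, a, a, d), op(a, d, d, d)))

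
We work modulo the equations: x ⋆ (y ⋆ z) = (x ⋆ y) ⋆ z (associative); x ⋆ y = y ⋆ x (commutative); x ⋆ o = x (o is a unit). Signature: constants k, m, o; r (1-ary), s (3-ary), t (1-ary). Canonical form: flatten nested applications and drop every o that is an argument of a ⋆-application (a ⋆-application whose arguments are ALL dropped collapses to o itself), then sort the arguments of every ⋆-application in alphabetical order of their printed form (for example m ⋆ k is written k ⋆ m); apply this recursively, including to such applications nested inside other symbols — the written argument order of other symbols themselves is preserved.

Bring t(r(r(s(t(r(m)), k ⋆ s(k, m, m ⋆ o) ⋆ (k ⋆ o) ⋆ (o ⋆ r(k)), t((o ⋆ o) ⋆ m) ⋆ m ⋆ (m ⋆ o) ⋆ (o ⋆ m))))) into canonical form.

Answer: t(r(r(s(t(r(m)), k ⋆ k ⋆ r(k) ⋆ s(k, m, m), m ⋆ m ⋆ m ⋆ t(m)))))

Derivation:
Focus inside:  k ⋆ s(k, m, m ⋆ o) ⋆ (k ⋆ o) ⋆ (o ⋆ r(k))
Flatten:  k ⋆ s(k, m, m ⋆ o) ⋆ k ⋆ o ⋆ o ⋆ r(k)
Simplify inside:  s(k, m, m ⋆ o)  →  s(k, m, m)
Units out:  drop o (×2)
Sort:  k ⋆ k ⋆ r(k) ⋆ s(k, m, m)
Rebuild:  t(r(r(s(t(r(m)), k ⋆ k ⋆ r(k) ⋆ s(k, m, m), m ⋆ m ⋆ m ⋆ t(m)))))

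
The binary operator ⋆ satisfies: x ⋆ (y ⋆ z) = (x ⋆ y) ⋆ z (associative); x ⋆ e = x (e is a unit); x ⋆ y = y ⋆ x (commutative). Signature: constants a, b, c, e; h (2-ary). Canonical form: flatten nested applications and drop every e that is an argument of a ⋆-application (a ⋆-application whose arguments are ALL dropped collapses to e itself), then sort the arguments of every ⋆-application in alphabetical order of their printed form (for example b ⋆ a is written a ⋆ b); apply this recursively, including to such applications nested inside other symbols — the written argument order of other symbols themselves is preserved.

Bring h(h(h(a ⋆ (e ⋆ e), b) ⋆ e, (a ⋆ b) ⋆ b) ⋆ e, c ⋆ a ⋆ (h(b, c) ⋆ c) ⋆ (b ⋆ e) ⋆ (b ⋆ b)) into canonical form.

Work inside:  h(h(a ⋆ (e ⋆ e), b) ⋆ e, (a ⋆ b) ⋆ b) ⋆ e
Inside:  h(h(a ⋆ (e ⋆ e), b) ⋆ e, (a ⋆ b) ⋆ b)  →  h(h(a, b), a ⋆ b ⋆ b)
Drop the unit:  drop e
Order the arguments:  h(h(a, b), a ⋆ b ⋆ b)
Put back:  h(h(h(a, b), a ⋆ b ⋆ b), a ⋆ b ⋆ b ⋆ b ⋆ c ⋆ c ⋆ h(b, c))

Answer: h(h(h(a, b), a ⋆ b ⋆ b), a ⋆ b ⋆ b ⋆ b ⋆ c ⋆ c ⋆ h(b, c))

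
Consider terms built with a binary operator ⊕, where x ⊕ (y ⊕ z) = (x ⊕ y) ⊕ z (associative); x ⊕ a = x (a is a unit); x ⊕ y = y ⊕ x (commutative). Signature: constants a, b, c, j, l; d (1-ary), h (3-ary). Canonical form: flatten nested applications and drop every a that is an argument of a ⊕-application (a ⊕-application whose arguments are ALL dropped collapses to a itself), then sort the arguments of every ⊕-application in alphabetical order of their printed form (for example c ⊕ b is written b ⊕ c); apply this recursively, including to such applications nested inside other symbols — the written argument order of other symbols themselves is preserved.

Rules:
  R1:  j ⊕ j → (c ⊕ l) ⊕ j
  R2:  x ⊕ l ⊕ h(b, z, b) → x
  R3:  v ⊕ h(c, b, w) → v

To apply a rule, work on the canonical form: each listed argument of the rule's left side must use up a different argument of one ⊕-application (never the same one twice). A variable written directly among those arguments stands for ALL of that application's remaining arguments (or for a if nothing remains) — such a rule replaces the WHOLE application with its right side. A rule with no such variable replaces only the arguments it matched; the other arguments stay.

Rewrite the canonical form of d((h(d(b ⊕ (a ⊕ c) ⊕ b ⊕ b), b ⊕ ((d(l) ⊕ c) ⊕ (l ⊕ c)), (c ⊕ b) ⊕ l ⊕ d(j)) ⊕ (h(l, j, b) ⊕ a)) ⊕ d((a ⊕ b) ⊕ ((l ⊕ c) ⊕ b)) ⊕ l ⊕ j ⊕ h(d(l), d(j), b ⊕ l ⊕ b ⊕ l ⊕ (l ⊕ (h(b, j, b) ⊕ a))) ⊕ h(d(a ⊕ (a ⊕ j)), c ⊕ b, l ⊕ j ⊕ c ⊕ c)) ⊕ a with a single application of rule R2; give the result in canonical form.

Canonical form:  d(d(b ⊕ b ⊕ c ⊕ l) ⊕ h(d(b ⊕ b ⊕ b ⊕ c), b ⊕ c ⊕ c ⊕ d(l) ⊕ l, b ⊕ c ⊕ d(j) ⊕ l) ⊕ h(d(j), b ⊕ c, c ⊕ c ⊕ j ⊕ l) ⊕ h(d(l), d(j), b ⊕ b ⊕ h(b, j, b) ⊕ l ⊕ l ⊕ l) ⊕ h(l, j, b) ⊕ j ⊕ l)
Match R2:  consume h(b, j, b), l;  x := b ⊕ b ⊕ l ⊕ l, z := j
The variable takes the whole remainder — replace the entire application.
Result:  d(d(b ⊕ b ⊕ c ⊕ l) ⊕ h(d(b ⊕ b ⊕ b ⊕ c), b ⊕ c ⊕ c ⊕ d(l) ⊕ l, b ⊕ c ⊕ d(j) ⊕ l) ⊕ h(d(j), b ⊕ c, c ⊕ c ⊕ j ⊕ l) ⊕ h(d(l), d(j), b ⊕ b ⊕ l ⊕ l) ⊕ h(l, j, b) ⊕ j ⊕ l)

Answer: d(d(b ⊕ b ⊕ c ⊕ l) ⊕ h(d(b ⊕ b ⊕ b ⊕ c), b ⊕ c ⊕ c ⊕ d(l) ⊕ l, b ⊕ c ⊕ d(j) ⊕ l) ⊕ h(d(j), b ⊕ c, c ⊕ c ⊕ j ⊕ l) ⊕ h(d(l), d(j), b ⊕ b ⊕ l ⊕ l) ⊕ h(l, j, b) ⊕ j ⊕ l)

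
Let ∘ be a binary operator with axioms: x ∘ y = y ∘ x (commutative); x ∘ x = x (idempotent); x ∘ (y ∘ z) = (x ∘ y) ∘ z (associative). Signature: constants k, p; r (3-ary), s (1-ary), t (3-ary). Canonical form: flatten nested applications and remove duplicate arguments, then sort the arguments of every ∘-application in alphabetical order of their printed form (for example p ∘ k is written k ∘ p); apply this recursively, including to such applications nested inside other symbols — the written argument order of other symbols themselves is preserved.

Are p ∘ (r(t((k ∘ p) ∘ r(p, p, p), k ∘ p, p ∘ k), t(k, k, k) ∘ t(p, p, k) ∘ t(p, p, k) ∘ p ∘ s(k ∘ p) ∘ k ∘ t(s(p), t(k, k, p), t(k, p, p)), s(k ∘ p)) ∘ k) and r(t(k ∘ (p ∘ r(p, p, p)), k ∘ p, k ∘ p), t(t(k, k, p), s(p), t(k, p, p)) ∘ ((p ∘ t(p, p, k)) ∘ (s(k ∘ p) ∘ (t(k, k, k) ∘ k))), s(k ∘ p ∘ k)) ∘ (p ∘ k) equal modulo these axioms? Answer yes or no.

Left:  p ∘ (r(t((k ∘ p) ∘ r(p, p, p), k ∘ p, p ∘ k), t(k, k, k) ∘ t(p, p, k) ∘ t(p, p, k) ∘ p ∘ s(k ∘ p) ∘ k ∘ t(s(p), t(k, k, p), t(k, p, p)), s(k ∘ p)) ∘ k)
  Un-nest:  p ∘ r(t((k ∘ p) ∘ r(p, p, p), k ∘ p, p ∘ k), t(k, k, k) ∘ t(p, p, k) ∘ t(p, p, k) ∘ p ∘ s(k ∘ p) ∘ k ∘ t(s(p), t(k, k, p), t(k, p, p)), s(k ∘ p)) ∘ k
  Inside:  r(t((k ∘ p) ∘ r(p, p, p), k ∘ p, p ∘ k), t(k, k, k) ∘ t(p, p, k) ∘ t(p, p, k) ∘ p ∘ s(k ∘ p) ∘ k ∘ t(s(p), t(k, k, p), t(k, p, p)), s(k ∘ p))  →  r(t(k ∘ p ∘ r(p, p, p), k ∘ p, k ∘ p), k ∘ p ∘ s(k ∘ p) ∘ t(k, k, k) ∘ t(p, p, k) ∘ t(s(p), t(k, k, p), t(k, p, p)), s(k ∘ p))
  Order the arguments:  k ∘ p ∘ r(t(k ∘ p ∘ r(p, p, p), k ∘ p, k ∘ p), k ∘ p ∘ s(k ∘ p) ∘ t(k, k, k) ∘ t(p, p, k) ∘ t(s(p), t(k, k, p), t(k, p, p)), s(k ∘ p))
Right:  r(t(k ∘ (p ∘ r(p, p, p)), k ∘ p, k ∘ p), t(t(k, k, p), s(p), t(k, p, p)) ∘ ((p ∘ t(p, p, k)) ∘ (s(k ∘ p) ∘ (t(k, k, k) ∘ k))), s(k ∘ p ∘ k)) ∘ (p ∘ k)
  Un-nest:  r(t(k ∘ (p ∘ r(p, p, p)), k ∘ p, k ∘ p), t(t(k, k, p), s(p), t(k, p, p)) ∘ ((p ∘ t(p, p, k)) ∘ (s(k ∘ p) ∘ (t(k, k, k) ∘ k))), s(k ∘ p ∘ k)) ∘ p ∘ k
  Inside:  r(t(k ∘ (p ∘ r(p, p, p)), k ∘ p, k ∘ p), t(t(k, k, p), s(p), t(k, p, p)) ∘ ((p ∘ t(p, p, k)) ∘ (s(k ∘ p) ∘ (t(k, k, k) ∘ k))), s(k ∘ p ∘ k))  →  r(t(k ∘ p ∘ r(p, p, p), k ∘ p, k ∘ p), k ∘ p ∘ s(k ∘ p) ∘ t(k, k, k) ∘ t(p, p, k) ∘ t(t(k, k, p), s(p), t(k, p, p)), s(k ∘ p))
  Sort:  k ∘ p ∘ r(t(k ∘ p ∘ r(p, p, p), k ∘ p, k ∘ p), k ∘ p ∘ s(k ∘ p) ∘ t(k, k, k) ∘ t(p, p, k) ∘ t(t(k, k, p), s(p), t(k, p, p)), s(k ∘ p))

Answer: no — k ∘ p ∘ r(t(k ∘ p ∘ r(p, p, p), k ∘ p, k ∘ p), k ∘ p ∘ s(k ∘ p) ∘ t(k, k, k) ∘ t(p, p, k) ∘ t(s(p), t(k, k, p), t(k, p, p)), s(k ∘ p)) vs k ∘ p ∘ r(t(k ∘ p ∘ r(p, p, p), k ∘ p, k ∘ p), k ∘ p ∘ s(k ∘ p) ∘ t(k, k, k) ∘ t(p, p, k) ∘ t(t(k, k, p), s(p), t(k, p, p)), s(k ∘ p))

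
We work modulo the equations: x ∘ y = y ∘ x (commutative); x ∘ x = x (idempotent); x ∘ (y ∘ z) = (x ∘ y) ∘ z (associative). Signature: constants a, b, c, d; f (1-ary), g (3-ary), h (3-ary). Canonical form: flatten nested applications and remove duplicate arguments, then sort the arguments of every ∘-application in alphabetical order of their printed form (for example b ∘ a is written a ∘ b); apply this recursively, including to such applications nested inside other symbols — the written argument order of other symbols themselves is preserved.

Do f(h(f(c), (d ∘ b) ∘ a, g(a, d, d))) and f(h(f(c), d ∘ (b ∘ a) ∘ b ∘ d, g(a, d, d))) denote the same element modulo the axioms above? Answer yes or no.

Answer: yes — both canonical forms are f(h(f(c), a ∘ b ∘ d, g(a, d, d)))

Derivation:
Left:  f(h(f(c), (d ∘ b) ∘ a, g(a, d, d)))
  Descend into:  (d ∘ b) ∘ a
  Un-nest:  d ∘ b ∘ a
  Sort:  a ∘ b ∘ d
  Put back:  f(h(f(c), a ∘ b ∘ d, g(a, d, d)))
Right:  f(h(f(c), d ∘ (b ∘ a) ∘ b ∘ d, g(a, d, d)))
  Work inside:  d ∘ (b ∘ a) ∘ b ∘ d
  Merge nested applications:  d ∘ b ∘ a ∘ b ∘ d
  Deduplicate:  drop duplicate b, d
  Sort arguments:  a ∘ b ∘ d
  Reassemble:  f(h(f(c), a ∘ b ∘ d, g(a, d, d)))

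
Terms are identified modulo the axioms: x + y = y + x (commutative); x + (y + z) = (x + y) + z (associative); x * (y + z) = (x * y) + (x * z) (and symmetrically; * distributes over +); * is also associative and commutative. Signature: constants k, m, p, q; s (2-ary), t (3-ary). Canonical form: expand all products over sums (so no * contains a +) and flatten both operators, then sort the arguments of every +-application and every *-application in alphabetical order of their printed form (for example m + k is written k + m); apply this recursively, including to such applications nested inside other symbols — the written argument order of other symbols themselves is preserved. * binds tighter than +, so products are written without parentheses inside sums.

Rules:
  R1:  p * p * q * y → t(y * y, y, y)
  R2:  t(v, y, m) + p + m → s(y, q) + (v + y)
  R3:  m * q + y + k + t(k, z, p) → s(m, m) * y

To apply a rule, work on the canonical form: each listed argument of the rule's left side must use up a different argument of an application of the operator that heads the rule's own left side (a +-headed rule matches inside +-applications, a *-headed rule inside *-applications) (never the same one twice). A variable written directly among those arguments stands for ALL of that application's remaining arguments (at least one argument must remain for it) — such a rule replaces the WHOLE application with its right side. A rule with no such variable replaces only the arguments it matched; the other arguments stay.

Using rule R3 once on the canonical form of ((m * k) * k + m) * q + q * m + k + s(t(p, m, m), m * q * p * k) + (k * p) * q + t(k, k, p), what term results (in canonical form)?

Canonical form:  k + k * k * m * q + k * p * q + m * q + m * q + s(t(p, m, m), k * m * p * q) + t(k, k, p)
Match R3:  consume k, m * q, t(k, k, p);  y := k * k * m * q + k * p * q + m * q + s(t(p, m, m), k * m * p * q), z := k
The variable takes the whole remainder — replace the entire application.
Giving:  k * k * m * q * s(m, m) + k * p * q * s(m, m) + m * q * s(m, m) + s(m, m) * s(t(p, m, m), k * m * p * q)

Answer: k * k * m * q * s(m, m) + k * p * q * s(m, m) + m * q * s(m, m) + s(m, m) * s(t(p, m, m), k * m * p * q)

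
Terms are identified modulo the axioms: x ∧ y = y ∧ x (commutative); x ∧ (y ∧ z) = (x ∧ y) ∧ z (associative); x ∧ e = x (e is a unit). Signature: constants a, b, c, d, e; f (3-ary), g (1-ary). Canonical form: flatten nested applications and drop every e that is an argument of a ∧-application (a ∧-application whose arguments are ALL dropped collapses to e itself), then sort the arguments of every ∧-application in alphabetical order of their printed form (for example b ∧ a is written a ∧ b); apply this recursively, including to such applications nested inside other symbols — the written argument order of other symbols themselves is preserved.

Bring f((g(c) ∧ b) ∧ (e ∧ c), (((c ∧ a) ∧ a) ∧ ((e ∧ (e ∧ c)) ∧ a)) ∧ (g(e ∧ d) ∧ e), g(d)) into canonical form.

Answer: f(b ∧ c ∧ g(c), a ∧ a ∧ a ∧ c ∧ c ∧ g(d), g(d))

Derivation:
Focus inside:  (((c ∧ a) ∧ a) ∧ ((e ∧ (e ∧ c)) ∧ a)) ∧ (g(e ∧ d) ∧ e)
Flatten:  c ∧ a ∧ a ∧ e ∧ e ∧ c ∧ a ∧ g(e ∧ d) ∧ e
Inside:  g(e ∧ d)  →  g(d)
Units out:  drop e (×3)
Sort arguments:  a ∧ a ∧ a ∧ c ∧ c ∧ g(d)
Put back:  f(b ∧ c ∧ g(c), a ∧ a ∧ a ∧ c ∧ c ∧ g(d), g(d))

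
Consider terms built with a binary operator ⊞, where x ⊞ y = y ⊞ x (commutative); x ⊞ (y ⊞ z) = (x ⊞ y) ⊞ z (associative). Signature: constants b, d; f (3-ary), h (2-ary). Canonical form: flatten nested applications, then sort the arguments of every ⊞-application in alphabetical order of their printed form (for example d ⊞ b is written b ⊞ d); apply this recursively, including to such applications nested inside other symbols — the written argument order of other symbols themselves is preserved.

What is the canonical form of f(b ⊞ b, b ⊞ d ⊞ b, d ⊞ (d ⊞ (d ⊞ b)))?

Answer: f(b ⊞ b, b ⊞ b ⊞ d, b ⊞ d ⊞ d ⊞ d)

Derivation:
Work inside:  d ⊞ (d ⊞ (d ⊞ b))
Flatten:  d ⊞ d ⊞ d ⊞ b
Sort arguments:  b ⊞ d ⊞ d ⊞ d
Rebuild:  f(b ⊞ b, b ⊞ b ⊞ d, b ⊞ d ⊞ d ⊞ d)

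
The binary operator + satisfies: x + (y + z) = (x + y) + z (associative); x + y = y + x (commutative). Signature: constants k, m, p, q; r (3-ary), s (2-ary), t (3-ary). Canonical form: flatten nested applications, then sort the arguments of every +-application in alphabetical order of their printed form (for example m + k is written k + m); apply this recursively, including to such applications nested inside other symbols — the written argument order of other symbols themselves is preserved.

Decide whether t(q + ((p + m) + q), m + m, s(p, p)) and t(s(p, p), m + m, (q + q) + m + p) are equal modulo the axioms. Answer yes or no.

Answer: no — t(m + p + q + q, m + m, s(p, p)) vs t(s(p, p), m + m, m + p + q + q)

Derivation:
Left:  t(q + ((p + m) + q), m + m, s(p, p))
  Work inside:  q + ((p + m) + q)
  Un-nest:  q + p + m + q
  Sort:  m + p + q + q
  Reassemble:  t(m + p + q + q, m + m, s(p, p))
Right:  t(s(p, p), m + m, (q + q) + m + p)
  Work inside:  (q + q) + m + p
  Un-nest:  q + q + m + p
  Sort:  m + p + q + q
  Reassemble:  t(s(p, p), m + m, m + p + q + q)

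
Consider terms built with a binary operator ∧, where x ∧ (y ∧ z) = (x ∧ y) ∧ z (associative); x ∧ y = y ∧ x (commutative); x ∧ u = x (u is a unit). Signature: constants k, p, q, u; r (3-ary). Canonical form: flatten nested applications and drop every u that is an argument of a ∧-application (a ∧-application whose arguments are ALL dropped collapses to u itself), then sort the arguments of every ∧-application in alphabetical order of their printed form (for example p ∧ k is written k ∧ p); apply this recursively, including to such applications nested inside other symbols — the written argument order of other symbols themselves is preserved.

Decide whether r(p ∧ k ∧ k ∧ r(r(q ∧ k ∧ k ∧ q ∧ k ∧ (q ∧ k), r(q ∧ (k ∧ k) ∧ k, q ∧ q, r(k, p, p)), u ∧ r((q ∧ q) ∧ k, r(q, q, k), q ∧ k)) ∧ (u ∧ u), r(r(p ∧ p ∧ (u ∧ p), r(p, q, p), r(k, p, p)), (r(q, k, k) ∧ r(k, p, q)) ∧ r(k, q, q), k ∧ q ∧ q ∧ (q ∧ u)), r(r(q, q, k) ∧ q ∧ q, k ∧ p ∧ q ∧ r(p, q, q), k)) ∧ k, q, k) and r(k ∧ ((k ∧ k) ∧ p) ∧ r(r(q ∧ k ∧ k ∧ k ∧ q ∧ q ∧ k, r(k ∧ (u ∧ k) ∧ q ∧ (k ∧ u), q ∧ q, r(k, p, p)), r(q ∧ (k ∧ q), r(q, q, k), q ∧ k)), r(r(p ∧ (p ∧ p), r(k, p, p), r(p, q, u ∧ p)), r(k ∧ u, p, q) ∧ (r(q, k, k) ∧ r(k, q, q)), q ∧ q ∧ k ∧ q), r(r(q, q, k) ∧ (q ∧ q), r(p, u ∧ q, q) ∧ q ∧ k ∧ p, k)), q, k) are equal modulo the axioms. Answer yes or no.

Left:  r(p ∧ k ∧ k ∧ r(r(q ∧ k ∧ k ∧ q ∧ k ∧ (q ∧ k), r(q ∧ (k ∧ k) ∧ k, q ∧ q, r(k, p, p)), u ∧ r((q ∧ q) ∧ k, r(q, q, k), q ∧ k)) ∧ (u ∧ u), r(r(p ∧ p ∧ (u ∧ p), r(p, q, p), r(k, p, p)), (r(q, k, k) ∧ r(k, p, q)) ∧ r(k, q, q), k ∧ q ∧ q ∧ (q ∧ u)), r(r(q, q, k) ∧ q ∧ q, k ∧ p ∧ q ∧ r(p, q, q), k)) ∧ k, q, k)
  Descend into:  p ∧ k ∧ k ∧ r(r(q ∧ k ∧ k ∧ q ∧ k ∧ (q ∧ k), r(q ∧ (k ∧ k) ∧ k, q ∧ q, r(k, p, p)), u ∧ r((q ∧ q) ∧ k, r(q, q, k), q ∧ k)) ∧ (u ∧ u), r(r(p ∧ p ∧ (u ∧ p), r(p, q, p), r(k, p, p)), (r(q, k, k) ∧ r(k, p, q)) ∧ r(k, q, q), k ∧ q ∧ q ∧ (q ∧ u)), r(r(q, q, k) ∧ q ∧ q, k ∧ p ∧ q ∧ r(p, q, q), k)) ∧ k
  Inside:  r(r(q ∧ k ∧ k ∧ q ∧ k ∧ (q ∧ k), r(q ∧ (k ∧ k) ∧ k, q ∧ q, r(k, p, p)), u ∧ r((q ∧ q) ∧ k, r(q, q, k), q ∧ k)) ∧ (u ∧ u), r(r(p ∧ p ∧ (u ∧ p), r(p, q, p), r(k, p, p)), (r(q, k, k) ∧ r(k, p, q)) ∧ r(k, q, q), k ∧ q ∧ q ∧ (q ∧ u)), r(r(q, q, k) ∧ q ∧ q, k ∧ p ∧ q ∧ r(p, q, q), k))  →  r(r(k ∧ k ∧ k ∧ k ∧ q ∧ q ∧ q, r(k ∧ k ∧ k ∧ q, q ∧ q, r(k, p, p)), r(k ∧ q ∧ q, r(q, q, k), k ∧ q)), r(r(p ∧ p ∧ p, r(p, q, p), r(k, p, p)), r(k, p, q) ∧ r(k, q, q) ∧ r(q, k, k), k ∧ q ∧ q ∧ q), r(q ∧ q ∧ r(q, q, k), k ∧ p ∧ q ∧ r(p, q, q), k))
  Order the arguments:  k ∧ k ∧ k ∧ p ∧ r(r(k ∧ k ∧ k ∧ k ∧ q ∧ q ∧ q, r(k ∧ k ∧ k ∧ q, q ∧ q, r(k, p, p)), r(k ∧ q ∧ q, r(q, q, k), k ∧ q)), r(r(p ∧ p ∧ p, r(p, q, p), r(k, p, p)), r(k, p, q) ∧ r(k, q, q) ∧ r(q, k, k), k ∧ q ∧ q ∧ q), r(q ∧ q ∧ r(q, q, k), k ∧ p ∧ q ∧ r(p, q, q), k))
  Reassemble:  r(k ∧ k ∧ k ∧ p ∧ r(r(k ∧ k ∧ k ∧ k ∧ q ∧ q ∧ q, r(k ∧ k ∧ k ∧ q, q ∧ q, r(k, p, p)), r(k ∧ q ∧ q, r(q, q, k), k ∧ q)), r(r(p ∧ p ∧ p, r(p, q, p), r(k, p, p)), r(k, p, q) ∧ r(k, q, q) ∧ r(q, k, k), k ∧ q ∧ q ∧ q), r(q ∧ q ∧ r(q, q, k), k ∧ p ∧ q ∧ r(p, q, q), k)), q, k)
Right:  r(k ∧ ((k ∧ k) ∧ p) ∧ r(r(q ∧ k ∧ k ∧ k ∧ q ∧ q ∧ k, r(k ∧ (u ∧ k) ∧ q ∧ (k ∧ u), q ∧ q, r(k, p, p)), r(q ∧ (k ∧ q), r(q, q, k), q ∧ k)), r(r(p ∧ (p ∧ p), r(k, p, p), r(p, q, u ∧ p)), r(k ∧ u, p, q) ∧ (r(q, k, k) ∧ r(k, q, q)), q ∧ q ∧ k ∧ q), r(r(q, q, k) ∧ (q ∧ q), r(p, u ∧ q, q) ∧ q ∧ k ∧ p, k)), q, k)
  Work inside:  k ∧ ((k ∧ k) ∧ p) ∧ r(r(q ∧ k ∧ k ∧ k ∧ q ∧ q ∧ k, r(k ∧ (u ∧ k) ∧ q ∧ (k ∧ u), q ∧ q, r(k, p, p)), r(q ∧ (k ∧ q), r(q, q, k), q ∧ k)), r(r(p ∧ (p ∧ p), r(k, p, p), r(p, q, u ∧ p)), r(k ∧ u, p, q) ∧ (r(q, k, k) ∧ r(k, q, q)), q ∧ q ∧ k ∧ q), r(r(q, q, k) ∧ (q ∧ q), r(p, u ∧ q, q) ∧ q ∧ k ∧ p, k))
  Merge nested applications:  k ∧ k ∧ k ∧ p ∧ r(r(q ∧ k ∧ k ∧ k ∧ q ∧ q ∧ k, r(k ∧ (u ∧ k) ∧ q ∧ (k ∧ u), q ∧ q, r(k, p, p)), r(q ∧ (k ∧ q), r(q, q, k), q ∧ k)), r(r(p ∧ (p ∧ p), r(k, p, p), r(p, q, u ∧ p)), r(k ∧ u, p, q) ∧ (r(q, k, k) ∧ r(k, q, q)), q ∧ q ∧ k ∧ q), r(r(q, q, k) ∧ (q ∧ q), r(p, u ∧ q, q) ∧ q ∧ k ∧ p, k))
  Simplify inside:  r(r(q ∧ k ∧ k ∧ k ∧ q ∧ q ∧ k, r(k ∧ (u ∧ k) ∧ q ∧ (k ∧ u), q ∧ q, r(k, p, p)), r(q ∧ (k ∧ q), r(q, q, k), q ∧ k)), r(r(p ∧ (p ∧ p), r(k, p, p), r(p, q, u ∧ p)), r(k ∧ u, p, q) ∧ (r(q, k, k) ∧ r(k, q, q)), q ∧ q ∧ k ∧ q), r(r(q, q, k) ∧ (q ∧ q), r(p, u ∧ q, q) ∧ q ∧ k ∧ p, k))  →  r(r(k ∧ k ∧ k ∧ k ∧ q ∧ q ∧ q, r(k ∧ k ∧ k ∧ q, q ∧ q, r(k, p, p)), r(k ∧ q ∧ q, r(q, q, k), k ∧ q)), r(r(p ∧ p ∧ p, r(k, p, p), r(p, q, p)), r(k, p, q) ∧ r(k, q, q) ∧ r(q, k, k), k ∧ q ∧ q ∧ q), r(q ∧ q ∧ r(q, q, k), k ∧ p ∧ q ∧ r(p, q, q), k))
  Sort arguments:  k ∧ k ∧ k ∧ p ∧ r(r(k ∧ k ∧ k ∧ k ∧ q ∧ q ∧ q, r(k ∧ k ∧ k ∧ q, q ∧ q, r(k, p, p)), r(k ∧ q ∧ q, r(q, q, k), k ∧ q)), r(r(p ∧ p ∧ p, r(k, p, p), r(p, q, p)), r(k, p, q) ∧ r(k, q, q) ∧ r(q, k, k), k ∧ q ∧ q ∧ q), r(q ∧ q ∧ r(q, q, k), k ∧ p ∧ q ∧ r(p, q, q), k))
  Rebuild:  r(k ∧ k ∧ k ∧ p ∧ r(r(k ∧ k ∧ k ∧ k ∧ q ∧ q ∧ q, r(k ∧ k ∧ k ∧ q, q ∧ q, r(k, p, p)), r(k ∧ q ∧ q, r(q, q, k), k ∧ q)), r(r(p ∧ p ∧ p, r(k, p, p), r(p, q, p)), r(k, p, q) ∧ r(k, q, q) ∧ r(q, k, k), k ∧ q ∧ q ∧ q), r(q ∧ q ∧ r(q, q, k), k ∧ p ∧ q ∧ r(p, q, q), k)), q, k)

Answer: no — r(k ∧ k ∧ k ∧ p ∧ r(r(k ∧ k ∧ k ∧ k ∧ q ∧ q ∧ q, r(k ∧ k ∧ k ∧ q, q ∧ q, r(k, p, p)), r(k ∧ q ∧ q, r(q, q, k), k ∧ q)), r(r(p ∧ p ∧ p, r(p, q, p), r(k, p, p)), r(k, p, q) ∧ r(k, q, q) ∧ r(q, k, k), k ∧ q ∧ q ∧ q), r(q ∧ q ∧ r(q, q, k), k ∧ p ∧ q ∧ r(p, q, q), k)), q, k) vs r(k ∧ k ∧ k ∧ p ∧ r(r(k ∧ k ∧ k ∧ k ∧ q ∧ q ∧ q, r(k ∧ k ∧ k ∧ q, q ∧ q, r(k, p, p)), r(k ∧ q ∧ q, r(q, q, k), k ∧ q)), r(r(p ∧ p ∧ p, r(k, p, p), r(p, q, p)), r(k, p, q) ∧ r(k, q, q) ∧ r(q, k, k), k ∧ q ∧ q ∧ q), r(q ∧ q ∧ r(q, q, k), k ∧ p ∧ q ∧ r(p, q, q), k)), q, k)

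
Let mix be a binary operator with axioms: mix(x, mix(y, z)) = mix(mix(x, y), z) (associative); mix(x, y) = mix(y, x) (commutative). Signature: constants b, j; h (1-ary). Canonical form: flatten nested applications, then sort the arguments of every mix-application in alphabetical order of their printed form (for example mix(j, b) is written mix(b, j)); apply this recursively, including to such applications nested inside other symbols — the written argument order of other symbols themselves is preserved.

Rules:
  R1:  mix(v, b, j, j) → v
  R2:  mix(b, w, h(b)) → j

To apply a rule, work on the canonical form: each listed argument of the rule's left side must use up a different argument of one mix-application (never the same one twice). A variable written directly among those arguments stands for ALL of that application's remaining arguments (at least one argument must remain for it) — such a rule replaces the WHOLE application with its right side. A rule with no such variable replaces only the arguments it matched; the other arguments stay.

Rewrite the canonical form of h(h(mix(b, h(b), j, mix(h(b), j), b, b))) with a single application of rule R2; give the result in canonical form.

Answer: h(h(j))

Derivation:
Canonical form:  h(h(mix(b, b, b, h(b), h(b), j, j)))
Match R2:  consume b, h(b);  w := mix(b, b, h(b), j, j)
Every leftover argument binds to the variable; the entire application is replaced.
Giving:  h(h(j))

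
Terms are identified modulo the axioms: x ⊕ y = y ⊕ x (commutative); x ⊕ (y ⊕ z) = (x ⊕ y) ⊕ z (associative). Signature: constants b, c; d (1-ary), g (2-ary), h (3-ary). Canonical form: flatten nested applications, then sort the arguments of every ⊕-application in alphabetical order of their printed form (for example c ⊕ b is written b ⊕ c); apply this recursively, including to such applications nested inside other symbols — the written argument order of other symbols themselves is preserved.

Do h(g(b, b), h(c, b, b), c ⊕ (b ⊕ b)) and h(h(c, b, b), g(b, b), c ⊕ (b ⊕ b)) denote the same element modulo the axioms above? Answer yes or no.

Answer: no — h(g(b, b), h(c, b, b), b ⊕ b ⊕ c) vs h(h(c, b, b), g(b, b), b ⊕ b ⊕ c)

Derivation:
Left:  h(g(b, b), h(c, b, b), c ⊕ (b ⊕ b))
  Focus inside:  c ⊕ (b ⊕ b)
  Merge nested applications:  c ⊕ b ⊕ b
  Sort:  b ⊕ b ⊕ c
  Put back:  h(g(b, b), h(c, b, b), b ⊕ b ⊕ c)
Right:  h(h(c, b, b), g(b, b), c ⊕ (b ⊕ b))
  Work inside:  c ⊕ (b ⊕ b)
  Merge nested applications:  c ⊕ b ⊕ b
  Sort arguments:  b ⊕ b ⊕ c
  Put back:  h(h(c, b, b), g(b, b), b ⊕ b ⊕ c)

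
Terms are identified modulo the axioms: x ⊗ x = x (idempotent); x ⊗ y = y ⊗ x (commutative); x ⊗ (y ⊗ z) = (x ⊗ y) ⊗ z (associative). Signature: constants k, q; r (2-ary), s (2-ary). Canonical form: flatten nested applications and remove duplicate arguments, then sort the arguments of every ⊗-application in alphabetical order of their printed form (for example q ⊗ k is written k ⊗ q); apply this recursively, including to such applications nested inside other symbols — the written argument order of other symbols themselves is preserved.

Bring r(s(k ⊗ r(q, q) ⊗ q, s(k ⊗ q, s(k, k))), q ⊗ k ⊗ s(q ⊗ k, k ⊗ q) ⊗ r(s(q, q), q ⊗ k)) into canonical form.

Answer: r(s(k ⊗ q ⊗ r(q, q), s(k ⊗ q, s(k, k))), k ⊗ q ⊗ r(s(q, q), k ⊗ q) ⊗ s(k ⊗ q, k ⊗ q))

Derivation:
Focus inside:  q ⊗ k ⊗ s(q ⊗ k, k ⊗ q) ⊗ r(s(q, q), q ⊗ k)
Inside:  s(q ⊗ k, k ⊗ q)  →  s(k ⊗ q, k ⊗ q)
Simplify inside:  r(s(q, q), q ⊗ k)  →  r(s(q, q), k ⊗ q)
Sort:  k ⊗ q ⊗ r(s(q, q), k ⊗ q) ⊗ s(k ⊗ q, k ⊗ q)
Reassemble:  r(s(k ⊗ q ⊗ r(q, q), s(k ⊗ q, s(k, k))), k ⊗ q ⊗ r(s(q, q), k ⊗ q) ⊗ s(k ⊗ q, k ⊗ q))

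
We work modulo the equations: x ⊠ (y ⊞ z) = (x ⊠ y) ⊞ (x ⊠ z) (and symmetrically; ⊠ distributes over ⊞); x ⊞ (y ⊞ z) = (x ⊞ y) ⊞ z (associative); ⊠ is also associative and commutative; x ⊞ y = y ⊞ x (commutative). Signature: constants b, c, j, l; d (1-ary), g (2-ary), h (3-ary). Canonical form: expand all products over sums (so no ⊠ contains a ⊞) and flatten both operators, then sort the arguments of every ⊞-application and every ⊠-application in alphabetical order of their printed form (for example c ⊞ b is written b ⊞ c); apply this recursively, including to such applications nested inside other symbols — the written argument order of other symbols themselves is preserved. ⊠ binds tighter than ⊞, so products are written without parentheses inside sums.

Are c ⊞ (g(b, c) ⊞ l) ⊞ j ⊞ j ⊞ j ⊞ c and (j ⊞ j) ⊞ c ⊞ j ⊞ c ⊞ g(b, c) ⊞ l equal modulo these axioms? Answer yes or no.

Answer: yes — both canonical forms are c ⊞ c ⊞ g(b, c) ⊞ j ⊞ j ⊞ j ⊞ l

Derivation:
Left:  c ⊞ (g(b, c) ⊞ l) ⊞ j ⊞ j ⊞ j ⊞ c
  Flatten:  c ⊞ g(b, c) ⊞ l ⊞ j ⊞ j ⊞ j ⊞ c
  Order the arguments:  c ⊞ c ⊞ g(b, c) ⊞ j ⊞ j ⊞ j ⊞ l
Right:  (j ⊞ j) ⊞ c ⊞ j ⊞ c ⊞ g(b, c) ⊞ l
  Flatten:  j ⊞ j ⊞ c ⊞ j ⊞ c ⊞ g(b, c) ⊞ l
  Sort arguments:  c ⊞ c ⊞ g(b, c) ⊞ j ⊞ j ⊞ j ⊞ l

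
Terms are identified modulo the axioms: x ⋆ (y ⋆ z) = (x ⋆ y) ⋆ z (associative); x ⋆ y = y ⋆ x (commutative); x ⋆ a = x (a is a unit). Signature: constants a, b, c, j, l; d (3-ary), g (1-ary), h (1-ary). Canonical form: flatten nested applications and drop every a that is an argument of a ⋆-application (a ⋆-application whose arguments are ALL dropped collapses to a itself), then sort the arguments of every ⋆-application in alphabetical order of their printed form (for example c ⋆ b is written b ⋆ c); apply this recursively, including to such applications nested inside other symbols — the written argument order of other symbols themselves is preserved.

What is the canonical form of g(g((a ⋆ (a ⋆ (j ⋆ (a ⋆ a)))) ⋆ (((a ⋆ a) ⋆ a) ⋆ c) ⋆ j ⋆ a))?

Focus inside:  (a ⋆ (a ⋆ (j ⋆ (a ⋆ a)))) ⋆ (((a ⋆ a) ⋆ a) ⋆ c) ⋆ j ⋆ a
Un-nest:  a ⋆ a ⋆ j ⋆ a ⋆ a ⋆ a ⋆ a ⋆ a ⋆ c ⋆ j ⋆ a
Drop the unit:  drop a (×8)
Sort:  c ⋆ j ⋆ j
Rebuild:  g(g(c ⋆ j ⋆ j))

Answer: g(g(c ⋆ j ⋆ j))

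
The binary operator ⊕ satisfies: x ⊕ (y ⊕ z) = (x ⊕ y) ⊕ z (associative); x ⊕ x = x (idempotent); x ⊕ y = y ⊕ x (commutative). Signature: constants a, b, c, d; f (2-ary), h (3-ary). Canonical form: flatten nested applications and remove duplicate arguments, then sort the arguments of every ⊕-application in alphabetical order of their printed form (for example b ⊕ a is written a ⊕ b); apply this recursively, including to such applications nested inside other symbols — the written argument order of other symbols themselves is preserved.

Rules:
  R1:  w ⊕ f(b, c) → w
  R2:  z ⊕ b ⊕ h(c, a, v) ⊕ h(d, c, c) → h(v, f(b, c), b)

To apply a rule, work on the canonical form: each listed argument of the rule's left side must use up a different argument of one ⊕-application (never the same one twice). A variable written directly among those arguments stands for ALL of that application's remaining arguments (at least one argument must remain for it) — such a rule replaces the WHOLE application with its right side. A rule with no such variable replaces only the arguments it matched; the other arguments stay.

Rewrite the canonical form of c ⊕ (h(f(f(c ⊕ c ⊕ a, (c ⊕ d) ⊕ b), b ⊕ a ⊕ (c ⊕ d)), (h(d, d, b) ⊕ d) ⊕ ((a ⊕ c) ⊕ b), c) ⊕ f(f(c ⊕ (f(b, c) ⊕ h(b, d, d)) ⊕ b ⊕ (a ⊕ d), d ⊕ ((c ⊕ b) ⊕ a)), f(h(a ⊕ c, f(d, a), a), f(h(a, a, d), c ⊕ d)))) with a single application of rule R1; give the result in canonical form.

Answer: c ⊕ f(f(a ⊕ b ⊕ c ⊕ d ⊕ h(b, d, d), a ⊕ b ⊕ c ⊕ d), f(h(a ⊕ c, f(d, a), a), f(h(a, a, d), c ⊕ d))) ⊕ h(f(f(a ⊕ c, b ⊕ c ⊕ d), a ⊕ b ⊕ c ⊕ d), a ⊕ b ⊕ c ⊕ d ⊕ h(d, d, b), c)

Derivation:
Canonical form:  c ⊕ f(f(a ⊕ b ⊕ c ⊕ d ⊕ f(b, c) ⊕ h(b, d, d), a ⊕ b ⊕ c ⊕ d), f(h(a ⊕ c, f(d, a), a), f(h(a, a, d), c ⊕ d))) ⊕ h(f(f(a ⊕ c, b ⊕ c ⊕ d), a ⊕ b ⊕ c ⊕ d), a ⊕ b ⊕ c ⊕ d ⊕ h(d, d, b), c)
Apply R1:  consuming f(b, c);  w := a ⊕ b ⊕ c ⊕ d ⊕ h(b, d, d)
The extension variable absorbs all remaining arguments, so the whole application is rewritten.
New term:  c ⊕ f(f(a ⊕ b ⊕ c ⊕ d ⊕ h(b, d, d), a ⊕ b ⊕ c ⊕ d), f(h(a ⊕ c, f(d, a), a), f(h(a, a, d), c ⊕ d))) ⊕ h(f(f(a ⊕ c, b ⊕ c ⊕ d), a ⊕ b ⊕ c ⊕ d), a ⊕ b ⊕ c ⊕ d ⊕ h(d, d, b), c)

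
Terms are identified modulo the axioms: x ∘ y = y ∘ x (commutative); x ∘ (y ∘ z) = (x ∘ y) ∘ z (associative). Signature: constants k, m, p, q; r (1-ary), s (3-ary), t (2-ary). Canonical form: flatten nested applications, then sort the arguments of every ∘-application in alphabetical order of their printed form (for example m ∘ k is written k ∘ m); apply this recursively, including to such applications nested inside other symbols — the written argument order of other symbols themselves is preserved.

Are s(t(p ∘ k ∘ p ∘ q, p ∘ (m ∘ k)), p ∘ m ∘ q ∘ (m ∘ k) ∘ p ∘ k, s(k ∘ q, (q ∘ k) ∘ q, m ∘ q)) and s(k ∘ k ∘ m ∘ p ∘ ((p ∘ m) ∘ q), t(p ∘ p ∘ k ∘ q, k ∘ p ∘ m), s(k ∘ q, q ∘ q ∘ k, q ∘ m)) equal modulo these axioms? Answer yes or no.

Left:  s(t(p ∘ k ∘ p ∘ q, p ∘ (m ∘ k)), p ∘ m ∘ q ∘ (m ∘ k) ∘ p ∘ k, s(k ∘ q, (q ∘ k) ∘ q, m ∘ q))
  Descend into:  p ∘ m ∘ q ∘ (m ∘ k) ∘ p ∘ k
  Merge nested applications:  p ∘ m ∘ q ∘ m ∘ k ∘ p ∘ k
  Order the arguments:  k ∘ k ∘ m ∘ m ∘ p ∘ p ∘ q
  Reassemble:  s(t(k ∘ p ∘ p ∘ q, k ∘ m ∘ p), k ∘ k ∘ m ∘ m ∘ p ∘ p ∘ q, s(k ∘ q, k ∘ q ∘ q, m ∘ q))
Right:  s(k ∘ k ∘ m ∘ p ∘ ((p ∘ m) ∘ q), t(p ∘ p ∘ k ∘ q, k ∘ p ∘ m), s(k ∘ q, q ∘ q ∘ k, q ∘ m))
  Descend into:  k ∘ k ∘ m ∘ p ∘ ((p ∘ m) ∘ q)
  Un-nest:  k ∘ k ∘ m ∘ p ∘ p ∘ m ∘ q
  Order the arguments:  k ∘ k ∘ m ∘ m ∘ p ∘ p ∘ q
  Rebuild:  s(k ∘ k ∘ m ∘ m ∘ p ∘ p ∘ q, t(k ∘ p ∘ p ∘ q, k ∘ m ∘ p), s(k ∘ q, k ∘ q ∘ q, m ∘ q))

Answer: no — s(t(k ∘ p ∘ p ∘ q, k ∘ m ∘ p), k ∘ k ∘ m ∘ m ∘ p ∘ p ∘ q, s(k ∘ q, k ∘ q ∘ q, m ∘ q)) vs s(k ∘ k ∘ m ∘ m ∘ p ∘ p ∘ q, t(k ∘ p ∘ p ∘ q, k ∘ m ∘ p), s(k ∘ q, k ∘ q ∘ q, m ∘ q))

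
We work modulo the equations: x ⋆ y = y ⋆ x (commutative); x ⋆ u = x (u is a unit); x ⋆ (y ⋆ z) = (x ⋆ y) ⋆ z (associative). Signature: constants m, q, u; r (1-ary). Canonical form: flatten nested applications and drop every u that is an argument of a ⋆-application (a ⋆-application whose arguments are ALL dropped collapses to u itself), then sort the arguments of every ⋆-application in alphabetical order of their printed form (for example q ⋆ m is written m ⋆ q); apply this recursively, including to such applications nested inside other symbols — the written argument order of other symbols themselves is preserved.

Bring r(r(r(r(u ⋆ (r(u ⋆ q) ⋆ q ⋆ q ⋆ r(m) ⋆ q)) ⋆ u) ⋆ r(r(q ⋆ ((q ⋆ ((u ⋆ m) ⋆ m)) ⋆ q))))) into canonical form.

Focus inside:  r(r(u ⋆ (r(u ⋆ q) ⋆ q ⋆ q ⋆ r(m) ⋆ q)) ⋆ u) ⋆ r(r(q ⋆ ((q ⋆ ((u ⋆ m) ⋆ m)) ⋆ q)))
Inside:  r(r(u ⋆ (r(u ⋆ q) ⋆ q ⋆ q ⋆ r(m) ⋆ q)) ⋆ u)  →  r(r(q ⋆ q ⋆ q ⋆ r(m) ⋆ r(q)))
Inside:  r(r(q ⋆ ((q ⋆ ((u ⋆ m) ⋆ m)) ⋆ q)))  →  r(r(m ⋆ m ⋆ q ⋆ q ⋆ q))
Sort arguments:  r(r(m ⋆ m ⋆ q ⋆ q ⋆ q)) ⋆ r(r(q ⋆ q ⋆ q ⋆ r(m) ⋆ r(q)))
Reassemble:  r(r(r(r(m ⋆ m ⋆ q ⋆ q ⋆ q)) ⋆ r(r(q ⋆ q ⋆ q ⋆ r(m) ⋆ r(q)))))

Answer: r(r(r(r(m ⋆ m ⋆ q ⋆ q ⋆ q)) ⋆ r(r(q ⋆ q ⋆ q ⋆ r(m) ⋆ r(q)))))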